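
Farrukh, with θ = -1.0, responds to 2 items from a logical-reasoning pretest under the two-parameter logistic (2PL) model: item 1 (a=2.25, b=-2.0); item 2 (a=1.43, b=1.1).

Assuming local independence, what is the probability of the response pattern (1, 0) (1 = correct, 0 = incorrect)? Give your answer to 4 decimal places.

0.8619

P(θ) = 1 / (1 + exp(−a(θ − b)))
P_1 = 1/(1+e^{-2.2500}) = 0.9047
P_2 = 1/(1+e^{3.0030}) = 0.0473
L = P_1 × (1−P_2) = 0.9047 × 0.9527 = 0.86187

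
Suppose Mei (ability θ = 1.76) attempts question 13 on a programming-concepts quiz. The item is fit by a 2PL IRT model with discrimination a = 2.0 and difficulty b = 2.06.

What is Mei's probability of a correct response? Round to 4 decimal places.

0.3543

P(θ) = 1 / (1 + exp(−a(θ − b)))
Exponent: 2.0 × (1.76 − 2.06) = -0.6000
1/(1 + e^{0.6000}) = 0.3543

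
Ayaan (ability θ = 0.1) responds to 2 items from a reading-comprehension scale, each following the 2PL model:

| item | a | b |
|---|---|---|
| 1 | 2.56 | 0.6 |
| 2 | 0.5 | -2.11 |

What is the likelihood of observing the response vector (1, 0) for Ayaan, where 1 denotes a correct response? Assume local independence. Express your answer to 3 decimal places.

P(θ) = 1 / (1 + exp(−a(θ − b)))
P_1 = 1/(1+e^{1.2800}) = 0.2176
P_2 = 1/(1+e^{-1.1050}) = 0.7512
L = P_1 × (1−P_2) = 0.2176 × 0.2488 = 0.05413

0.054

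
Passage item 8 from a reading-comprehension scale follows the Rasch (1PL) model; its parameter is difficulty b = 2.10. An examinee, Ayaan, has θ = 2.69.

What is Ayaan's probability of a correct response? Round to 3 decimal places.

P(θ) = 1 / (1 + exp(−(θ − b)))
Exponent: (2.69 − 2.10) = 0.5900
1/(1 + e^{-0.5900}) = 0.6434
P = 0.6434

0.643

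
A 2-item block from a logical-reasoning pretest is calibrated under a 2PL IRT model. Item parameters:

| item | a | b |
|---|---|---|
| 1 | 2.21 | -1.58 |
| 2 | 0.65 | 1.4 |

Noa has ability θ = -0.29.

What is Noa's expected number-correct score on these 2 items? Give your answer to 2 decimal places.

1.20

P(θ) = 1 / (1 + exp(−a(θ − b)))
P_1 = 1/(1+e^{-2.8509}) = 0.9454
P_2 = 1/(1+e^{1.0985}) = 0.2500
E[score] = 0.9454 + 0.2500 = 1.1954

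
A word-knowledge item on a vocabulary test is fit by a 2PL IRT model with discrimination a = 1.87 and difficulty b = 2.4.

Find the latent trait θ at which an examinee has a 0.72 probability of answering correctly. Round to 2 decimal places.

2.91

P(θ) = 1 / (1 + exp(−a(θ − b)))
logit = ln(0.7200/0.2800) = 0.9445
θ = b + logit/(a) = 2.4 + 0.9445/1.8700 = 2.9051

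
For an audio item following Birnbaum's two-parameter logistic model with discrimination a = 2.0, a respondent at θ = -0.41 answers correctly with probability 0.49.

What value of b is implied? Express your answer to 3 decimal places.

P(θ) = 1 / (1 + exp(−a(θ − b)))
logit(0.49) = ln(0.49/0.51) = -0.0400
b = θ − logit/(a) = -0.41 − (-0.0400)/2.0000 = -0.3900

-0.390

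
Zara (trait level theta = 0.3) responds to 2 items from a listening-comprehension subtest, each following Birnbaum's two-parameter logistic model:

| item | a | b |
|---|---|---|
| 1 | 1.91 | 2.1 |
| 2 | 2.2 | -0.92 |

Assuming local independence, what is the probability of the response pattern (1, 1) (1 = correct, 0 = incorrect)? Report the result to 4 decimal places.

P(theta) = 1 / (1 + exp(−a(theta − b)))
P_1 = 1/(1+e^{3.4380}) = 0.0311
P_2 = 1/(1+e^{-2.6840}) = 0.9361
L = P_1 × P_2 = 0.0311 × 0.9361 = 0.02914

0.0291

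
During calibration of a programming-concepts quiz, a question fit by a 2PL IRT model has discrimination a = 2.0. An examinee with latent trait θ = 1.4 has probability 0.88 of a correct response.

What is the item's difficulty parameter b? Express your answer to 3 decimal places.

0.404

P(θ) = 1 / (1 + exp(−a(θ − b)))
logit(0.88) = ln(0.88/0.12) = 1.9924
b = θ − logit/(a) = 1.4 − 1.9924/2.0000 = 0.4038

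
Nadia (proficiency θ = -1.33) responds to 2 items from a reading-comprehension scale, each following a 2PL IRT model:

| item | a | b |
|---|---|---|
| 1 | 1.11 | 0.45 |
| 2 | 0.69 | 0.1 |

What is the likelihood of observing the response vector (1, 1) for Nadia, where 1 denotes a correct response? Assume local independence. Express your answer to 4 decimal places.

0.0331

P(θ) = 1 / (1 + exp(−a(θ − b)))
P_1 = 1/(1+e^{1.9758}) = 0.1218
P_2 = 1/(1+e^{0.9867}) = 0.2716
L = P_1 × P_2 = 0.1218 × 0.2716 = 0.03307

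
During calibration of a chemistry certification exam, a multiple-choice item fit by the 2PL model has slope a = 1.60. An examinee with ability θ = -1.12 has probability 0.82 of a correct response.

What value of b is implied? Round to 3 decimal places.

P(θ) = 1 / (1 + exp(−a(θ − b)))
logit(0.82) = ln(0.82/0.18) = 1.5163
b = θ − logit/(a) = -1.12 − 1.5163/1.6000 = -2.0677

-2.068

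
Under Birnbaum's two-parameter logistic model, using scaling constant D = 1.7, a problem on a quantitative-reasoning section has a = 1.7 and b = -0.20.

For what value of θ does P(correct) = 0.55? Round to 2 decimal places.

-0.13

P(θ) = 1 / (1 + exp(−D·a(θ − b)))
logit = ln(0.5500/0.4500) = 0.2007
θ = b + logit/(1.7·a) = -0.20 + 0.2007/2.8900 = -0.1306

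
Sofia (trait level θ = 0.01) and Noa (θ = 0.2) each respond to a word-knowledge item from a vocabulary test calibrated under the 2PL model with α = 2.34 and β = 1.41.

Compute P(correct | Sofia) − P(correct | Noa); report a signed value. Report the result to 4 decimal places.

-0.0192

P(θ) = 1 / (1 + exp(−α(θ − β)))
P(Sofia) = 0.0364  [exponent -3.2760]
P(Noa) = 0.0557  [exponent -2.8314]
Difference = 0.0364 − 0.0557 = -0.0192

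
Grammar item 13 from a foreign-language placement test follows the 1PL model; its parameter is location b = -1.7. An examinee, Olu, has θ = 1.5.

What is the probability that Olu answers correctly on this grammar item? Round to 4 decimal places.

P(θ) = 1 / (1 + exp(−(θ − b)))
Exponent: (1.5 − (-1.7)) = 3.2000
1/(1 + e^{-3.2000}) = 0.9608
P = 0.9608

0.9608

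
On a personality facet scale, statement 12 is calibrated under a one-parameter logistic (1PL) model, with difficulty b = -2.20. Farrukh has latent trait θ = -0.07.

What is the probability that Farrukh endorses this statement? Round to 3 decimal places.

P(θ) = 1 / (1 + exp(−(θ − b)))
Exponent: (-0.07 − (-2.20)) = 2.1300
1/(1 + e^{-2.1300}) = 0.8938
P = 0.8938

0.894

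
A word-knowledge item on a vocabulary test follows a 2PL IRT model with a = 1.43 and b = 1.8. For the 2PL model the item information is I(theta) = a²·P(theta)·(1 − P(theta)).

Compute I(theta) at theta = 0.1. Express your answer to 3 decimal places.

P = 1/(1+e^{2.4310}) = 0.0808
P(1−P) = 0.0808 × 0.9192 = 0.0743
I = a² × P(1−P) = 1.43² × 0.0743 = 0.15194

0.152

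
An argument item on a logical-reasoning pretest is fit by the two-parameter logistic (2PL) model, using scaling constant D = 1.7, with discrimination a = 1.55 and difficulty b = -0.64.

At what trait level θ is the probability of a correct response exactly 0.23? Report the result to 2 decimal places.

-1.10

P(θ) = 1 / (1 + exp(−D·a(θ − b)))
logit = ln(0.2300/0.7700) = -1.2083
θ = b + logit/(1.7·a) = -0.64 + (-1.2083)/2.6350 = -1.0986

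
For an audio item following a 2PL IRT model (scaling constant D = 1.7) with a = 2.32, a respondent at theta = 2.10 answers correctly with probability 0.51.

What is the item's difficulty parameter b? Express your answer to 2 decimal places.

P(theta) = 1 / (1 + exp(−D·a(theta − b)))
logit(0.51) = ln(0.51/0.49) = 0.0400
b = theta − logit/(1.7·a) = 2.10 − 0.0400/3.9440 = 2.0899

2.09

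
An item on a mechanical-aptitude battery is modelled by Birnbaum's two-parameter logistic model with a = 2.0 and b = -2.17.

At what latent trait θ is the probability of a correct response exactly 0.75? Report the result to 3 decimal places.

-1.621

P(θ) = 1 / (1 + exp(−a(θ − b)))
logit = ln(0.7500/0.2500) = 1.0986
θ = b + logit/(a) = -2.17 + 1.0986/2.0000 = -1.6207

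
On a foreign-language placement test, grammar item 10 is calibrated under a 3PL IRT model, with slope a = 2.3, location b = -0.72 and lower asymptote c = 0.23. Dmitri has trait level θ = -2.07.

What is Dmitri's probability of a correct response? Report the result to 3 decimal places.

P(θ) = c + (1 − c) · 1 / (1 + exp(−a(θ − b)))
Exponent: 2.3 × (-2.07 − (-0.72)) = -3.1050
1/(1 + e^{3.1050}) = 0.0429
P = 0.23 + 0.77 × 0.0429 = 0.2630

0.263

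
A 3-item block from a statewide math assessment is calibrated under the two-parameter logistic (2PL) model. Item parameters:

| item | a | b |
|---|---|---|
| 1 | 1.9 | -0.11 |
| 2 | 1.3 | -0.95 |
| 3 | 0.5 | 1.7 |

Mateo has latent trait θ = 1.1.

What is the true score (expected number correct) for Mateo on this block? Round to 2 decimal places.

P(θ) = 1 / (1 + exp(−a(θ − b)))
P_1 = 1/(1+e^{-2.2990}) = 0.9088
P_2 = 1/(1+e^{-2.6650}) = 0.9349
P_3 = 1/(1+e^{0.3000}) = 0.4256
E[score] = 0.9088 + 0.9349 + 0.4256 = 2.2693

2.27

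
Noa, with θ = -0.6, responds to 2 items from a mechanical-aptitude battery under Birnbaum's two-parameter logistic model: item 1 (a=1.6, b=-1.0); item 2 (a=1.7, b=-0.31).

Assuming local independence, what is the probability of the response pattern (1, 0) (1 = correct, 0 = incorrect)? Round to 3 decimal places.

0.406

P(θ) = 1 / (1 + exp(−a(θ − b)))
P_1 = 1/(1+e^{-0.6400}) = 0.6548
P_2 = 1/(1+e^{0.4930}) = 0.3792
L = P_1 × (1−P_2) = 0.6548 × 0.6208 = 0.40648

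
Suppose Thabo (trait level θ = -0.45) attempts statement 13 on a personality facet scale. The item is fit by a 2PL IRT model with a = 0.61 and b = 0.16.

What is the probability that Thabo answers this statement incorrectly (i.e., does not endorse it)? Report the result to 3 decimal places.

P(θ) = 1 / (1 + exp(−a(θ − b)))
Exponent: 0.61 × (-0.45 − 0.16) = -0.3721
1/(1 + e^{0.3721}) = 0.4080
P(incorrect) = 1 − 0.4080 = 0.5920

0.592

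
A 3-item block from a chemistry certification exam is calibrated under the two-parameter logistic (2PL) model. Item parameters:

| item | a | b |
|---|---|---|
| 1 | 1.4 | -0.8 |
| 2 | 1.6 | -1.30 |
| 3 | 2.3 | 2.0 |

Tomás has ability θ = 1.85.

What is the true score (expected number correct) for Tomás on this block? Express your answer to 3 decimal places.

P(θ) = 1 / (1 + exp(−a(θ − b)))
P_1 = 1/(1+e^{-3.7100}) = 0.9761
P_2 = 1/(1+e^{-5.0400}) = 0.9936
P_3 = 1/(1+e^{0.3450}) = 0.4146
E[score] = 0.9761 + 0.9936 + 0.4146 = 2.3843

2.384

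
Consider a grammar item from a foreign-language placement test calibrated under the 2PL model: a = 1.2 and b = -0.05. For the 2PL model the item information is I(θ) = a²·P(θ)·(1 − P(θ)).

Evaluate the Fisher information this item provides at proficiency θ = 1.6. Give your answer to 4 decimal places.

P = 1/(1+e^{-1.9800}) = 0.8787
P(1−P) = 0.8787 × 0.1213 = 0.1066
I = a² × P(1−P) = 1.2² × 0.1066 = 0.15350

0.1535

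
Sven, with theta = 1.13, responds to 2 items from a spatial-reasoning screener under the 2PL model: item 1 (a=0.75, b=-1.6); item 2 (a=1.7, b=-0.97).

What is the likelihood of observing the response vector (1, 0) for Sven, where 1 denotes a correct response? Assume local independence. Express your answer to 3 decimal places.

P(theta) = 1 / (1 + exp(−a(theta − b)))
P_1 = 1/(1+e^{-2.0475}) = 0.8857
P_2 = 1/(1+e^{-3.5700}) = 0.9726
L = P_1 × (1−P_2) = 0.8857 × 0.0274 = 0.02425

0.024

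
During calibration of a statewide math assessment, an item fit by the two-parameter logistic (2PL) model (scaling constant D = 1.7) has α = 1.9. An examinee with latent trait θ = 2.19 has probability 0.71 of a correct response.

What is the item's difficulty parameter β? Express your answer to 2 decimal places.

P(θ) = 1 / (1 + exp(−D·α(θ − β)))
logit(0.71) = ln(0.71/0.29) = 0.8954
β = θ − logit/(1.7·α) = 2.19 − 0.8954/3.2300 = 1.9128

1.91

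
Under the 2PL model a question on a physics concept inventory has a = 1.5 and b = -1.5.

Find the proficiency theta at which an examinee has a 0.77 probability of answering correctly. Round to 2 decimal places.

-0.69

P(theta) = 1 / (1 + exp(−a(theta − b)))
logit = ln(0.7700/0.2300) = 1.2083
theta = b + logit/(a) = -1.5 + 1.2083/1.5000 = -0.6945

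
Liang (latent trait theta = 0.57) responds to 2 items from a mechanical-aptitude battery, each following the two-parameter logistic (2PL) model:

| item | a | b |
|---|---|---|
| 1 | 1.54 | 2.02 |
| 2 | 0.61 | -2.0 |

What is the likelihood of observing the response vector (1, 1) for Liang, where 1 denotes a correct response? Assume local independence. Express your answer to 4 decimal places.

P(theta) = 1 / (1 + exp(−a(theta − b)))
P_1 = 1/(1+e^{2.2330}) = 0.0968
P_2 = 1/(1+e^{-1.5677}) = 0.8275
L = P_1 × P_2 = 0.0968 × 0.8275 = 0.08012

0.0801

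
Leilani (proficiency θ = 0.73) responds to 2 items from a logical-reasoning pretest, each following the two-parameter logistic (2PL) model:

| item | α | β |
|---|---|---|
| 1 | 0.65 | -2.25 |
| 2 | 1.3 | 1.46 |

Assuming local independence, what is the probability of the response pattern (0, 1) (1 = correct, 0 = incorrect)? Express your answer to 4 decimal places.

P(θ) = 1 / (1 + exp(−α(θ − β)))
P_1 = 1/(1+e^{-1.9370}) = 0.8740
P_2 = 1/(1+e^{0.9490}) = 0.2791
L = (1−P_1) × P_2 = 0.1260 × 0.2791 = 0.03516

0.0352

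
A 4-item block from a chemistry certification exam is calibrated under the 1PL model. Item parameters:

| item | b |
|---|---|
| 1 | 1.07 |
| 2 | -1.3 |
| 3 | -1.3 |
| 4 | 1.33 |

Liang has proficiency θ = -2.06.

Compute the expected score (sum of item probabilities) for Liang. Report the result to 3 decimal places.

P(θ) = 1 / (1 + exp(−(θ − b)))
P_1 = 1/(1+e^{3.1300}) = 0.0419
P_2 = 1/(1+e^{0.7600}) = 0.3186
P_3 = 1/(1+e^{0.7600}) = 0.3186
P_4 = 1/(1+e^{3.3900}) = 0.0326
E[score] = 0.0419 + 0.3186 + 0.3186 + 0.0326 = 0.7118

0.712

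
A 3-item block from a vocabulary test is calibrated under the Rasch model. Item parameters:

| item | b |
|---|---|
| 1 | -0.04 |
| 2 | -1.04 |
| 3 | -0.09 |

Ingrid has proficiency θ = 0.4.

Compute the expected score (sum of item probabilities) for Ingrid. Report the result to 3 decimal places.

2.037

P(θ) = 1 / (1 + exp(−(θ − b)))
P_1 = 1/(1+e^{-0.4400}) = 0.6083
P_2 = 1/(1+e^{-1.4400}) = 0.8085
P_3 = 1/(1+e^{-0.4900}) = 0.6201
E[score] = 0.6083 + 0.8085 + 0.6201 = 2.0368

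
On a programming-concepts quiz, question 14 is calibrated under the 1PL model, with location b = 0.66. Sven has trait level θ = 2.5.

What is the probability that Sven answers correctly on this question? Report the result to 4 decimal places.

P(θ) = 1 / (1 + exp(−(θ − b)))
Exponent: (2.5 − 0.66) = 1.8400
1/(1 + e^{-1.8400}) = 0.8629
P = 0.8629

0.8629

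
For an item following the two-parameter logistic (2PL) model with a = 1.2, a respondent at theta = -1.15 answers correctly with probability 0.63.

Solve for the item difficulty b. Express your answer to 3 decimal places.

P(theta) = 1 / (1 + exp(−a(theta − b)))
logit(0.63) = ln(0.63/0.37) = 0.5322
b = theta − logit/(a) = -1.15 − 0.5322/1.2000 = -1.5935

-1.594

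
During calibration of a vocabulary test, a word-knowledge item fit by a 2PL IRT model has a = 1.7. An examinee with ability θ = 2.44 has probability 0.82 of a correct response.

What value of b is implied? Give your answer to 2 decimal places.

1.55

P(θ) = 1 / (1 + exp(−a(θ − b)))
logit(0.82) = ln(0.82/0.18) = 1.5163
b = θ − logit/(a) = 2.44 − 1.5163/1.7000 = 1.5480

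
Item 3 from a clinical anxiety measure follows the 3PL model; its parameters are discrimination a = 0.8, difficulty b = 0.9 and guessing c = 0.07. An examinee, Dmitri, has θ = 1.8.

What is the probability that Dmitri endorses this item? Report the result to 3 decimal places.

0.696

P(θ) = c + (1 − c) · 1 / (1 + exp(−a(θ − b)))
Exponent: 0.8 × (1.8 − 0.9) = 0.7200
1/(1 + e^{-0.7200}) = 0.6726
P = 0.07 + 0.93 × 0.6726 = 0.6955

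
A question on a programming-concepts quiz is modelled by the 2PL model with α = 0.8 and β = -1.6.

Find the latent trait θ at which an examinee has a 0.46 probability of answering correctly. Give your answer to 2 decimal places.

P(θ) = 1 / (1 + exp(−α(θ − β)))
logit = ln(0.4600/0.5400) = -0.1603
θ = β + logit/(α) = -1.6 + (-0.1603)/0.8000 = -1.8004

-1.80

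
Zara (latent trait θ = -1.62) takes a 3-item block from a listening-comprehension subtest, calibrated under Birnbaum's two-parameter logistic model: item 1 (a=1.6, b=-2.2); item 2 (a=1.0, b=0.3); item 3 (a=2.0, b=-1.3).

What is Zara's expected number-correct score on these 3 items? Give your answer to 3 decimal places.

P(θ) = 1 / (1 + exp(−a(θ − b)))
P_1 = 1/(1+e^{-0.9280}) = 0.7167
P_2 = 1/(1+e^{1.9200}) = 0.1279
P_3 = 1/(1+e^{0.6400}) = 0.3452
E[score] = 0.7167 + 0.1279 + 0.3452 = 1.1898

1.190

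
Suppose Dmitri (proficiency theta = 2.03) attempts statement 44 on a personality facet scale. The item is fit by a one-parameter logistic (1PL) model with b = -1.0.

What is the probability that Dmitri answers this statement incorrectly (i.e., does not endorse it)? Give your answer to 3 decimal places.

P(theta) = 1 / (1 + exp(−(theta − b)))
Exponent: (2.03 − (-1.0)) = 3.0300
1/(1 + e^{-3.0300}) = 0.9539
P = 0.9539
P(incorrect) = 1 − 0.9539 = 0.0461

0.046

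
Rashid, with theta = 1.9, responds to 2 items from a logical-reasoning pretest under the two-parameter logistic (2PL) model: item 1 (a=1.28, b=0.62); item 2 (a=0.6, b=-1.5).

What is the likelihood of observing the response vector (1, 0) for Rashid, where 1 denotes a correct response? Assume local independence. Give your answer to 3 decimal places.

P(theta) = 1 / (1 + exp(−a(theta − b)))
P_1 = 1/(1+e^{-1.6384}) = 0.8373
P_2 = 1/(1+e^{-2.0400}) = 0.8849
L = P_1 × (1−P_2) = 0.8373 × 0.1151 = 0.09635

0.096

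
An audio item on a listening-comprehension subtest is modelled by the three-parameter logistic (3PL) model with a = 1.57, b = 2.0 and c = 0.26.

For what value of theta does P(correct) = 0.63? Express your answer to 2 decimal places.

P(theta) = c + (1 − c) · 1 / (1 + exp(−a(theta − b)))
Remove guessing floor: (0.63 − 0.26)/(1 − 0.26) = 0.5000
logit = ln(0.5000/0.5000) = 0.0000
theta = b + logit/(a) = 2.0 + 0.0000/1.5700 = 2.0000

2.00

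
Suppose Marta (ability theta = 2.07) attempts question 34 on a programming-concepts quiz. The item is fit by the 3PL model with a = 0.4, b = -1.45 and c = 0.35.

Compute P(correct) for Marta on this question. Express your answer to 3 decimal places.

0.872

P(theta) = c + (1 − c) · 1 / (1 + exp(−a(theta − b)))
Exponent: 0.4 × (2.07 − (-1.45)) = 1.4080
1/(1 + e^{-1.4080}) = 0.8035
P = 0.35 + 0.65 × 0.8035 = 0.8722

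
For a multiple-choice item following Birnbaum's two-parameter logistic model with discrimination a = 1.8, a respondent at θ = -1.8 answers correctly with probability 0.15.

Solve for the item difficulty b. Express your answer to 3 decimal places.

P(θ) = 1 / (1 + exp(−a(θ − b)))
logit(0.15) = ln(0.15/0.85) = -1.7346
b = θ − logit/(a) = -1.8 − (-1.7346)/1.8000 = -0.8363

-0.836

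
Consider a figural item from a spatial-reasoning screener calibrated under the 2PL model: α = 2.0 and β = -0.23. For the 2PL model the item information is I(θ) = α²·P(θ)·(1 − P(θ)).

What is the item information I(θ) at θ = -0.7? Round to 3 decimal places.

0.808

P = 1/(1+e^{0.9400}) = 0.2809
P(1−P) = 0.2809 × 0.7191 = 0.2020
I = α² × P(1−P) = 2.0² × 0.2020 = 0.80798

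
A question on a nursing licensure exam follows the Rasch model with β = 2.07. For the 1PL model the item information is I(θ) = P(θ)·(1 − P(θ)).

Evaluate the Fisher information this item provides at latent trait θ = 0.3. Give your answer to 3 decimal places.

0.124

P = 1/(1+e^{1.7700}) = 0.1455
P(1−P) = 0.1455 × 0.8545 = 0.1244
I = P(1−P) = 0.12436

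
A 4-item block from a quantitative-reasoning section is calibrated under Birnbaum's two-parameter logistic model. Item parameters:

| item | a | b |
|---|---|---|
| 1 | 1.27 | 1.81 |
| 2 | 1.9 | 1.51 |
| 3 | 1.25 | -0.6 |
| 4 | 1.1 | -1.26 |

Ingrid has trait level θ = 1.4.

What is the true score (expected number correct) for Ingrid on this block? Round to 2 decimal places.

2.69

P(θ) = 1 / (1 + exp(−a(θ − b)))
P_1 = 1/(1+e^{0.5207}) = 0.3727
P_2 = 1/(1+e^{0.2090}) = 0.4479
P_3 = 1/(1+e^{-2.5000}) = 0.9241
P_4 = 1/(1+e^{-2.9260}) = 0.9491
E[score] = 0.3727 + 0.4479 + 0.9241 + 0.9491 = 2.6939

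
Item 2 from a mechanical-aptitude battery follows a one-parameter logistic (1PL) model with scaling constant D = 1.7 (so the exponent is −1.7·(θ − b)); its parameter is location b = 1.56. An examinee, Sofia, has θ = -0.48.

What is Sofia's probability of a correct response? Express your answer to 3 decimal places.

P(θ) = 1 / (1 + exp(−D·(θ − b)))
Exponent: 1.7 × (-0.48 − 1.56) = -3.4680
1/(1 + e^{3.4680}) = 0.0302
P = 0.0302

0.030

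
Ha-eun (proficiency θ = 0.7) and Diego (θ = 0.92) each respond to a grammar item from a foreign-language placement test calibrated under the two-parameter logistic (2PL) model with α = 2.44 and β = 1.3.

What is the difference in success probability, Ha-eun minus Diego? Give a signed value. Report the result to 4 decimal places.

-0.0956

P(θ) = 1 / (1 + exp(−α(θ − β)))
P(Ha-eun) = 0.1879  [exponent -1.4640]
P(Diego) = 0.2835  [exponent -0.9272]
Difference = 0.1879 − 0.2835 = -0.0956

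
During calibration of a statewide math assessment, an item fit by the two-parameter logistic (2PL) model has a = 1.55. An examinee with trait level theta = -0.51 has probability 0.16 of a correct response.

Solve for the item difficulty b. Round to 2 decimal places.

P(theta) = 1 / (1 + exp(−a(theta − b)))
logit(0.16) = ln(0.16/0.84) = -1.6582
b = theta − logit/(a) = -0.51 − (-1.6582)/1.5500 = 0.5598

0.56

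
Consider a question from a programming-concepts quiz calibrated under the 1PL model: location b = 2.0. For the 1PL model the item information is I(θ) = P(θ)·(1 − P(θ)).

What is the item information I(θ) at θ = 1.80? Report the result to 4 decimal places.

P = 1/(1+e^{0.2000}) = 0.4502
P(1−P) = 0.4502 × 0.5498 = 0.2475
I = P(1−P) = 0.24752

0.2475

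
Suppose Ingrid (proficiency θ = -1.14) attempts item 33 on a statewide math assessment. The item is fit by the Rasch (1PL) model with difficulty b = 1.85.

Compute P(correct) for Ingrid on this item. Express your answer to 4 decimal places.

0.0479

P(θ) = 1 / (1 + exp(−(θ − b)))
Exponent: (-1.14 − 1.85) = -2.9900
1/(1 + e^{2.9900}) = 0.0479
P = 0.0479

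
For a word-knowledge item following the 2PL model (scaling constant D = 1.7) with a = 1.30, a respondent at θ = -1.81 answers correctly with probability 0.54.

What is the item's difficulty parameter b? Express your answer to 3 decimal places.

-1.883

P(θ) = 1 / (1 + exp(−D·a(θ − b)))
logit(0.54) = ln(0.54/0.46) = 0.1603
b = θ − logit/(1.7·a) = -1.81 − 0.1603/2.2100 = -1.8826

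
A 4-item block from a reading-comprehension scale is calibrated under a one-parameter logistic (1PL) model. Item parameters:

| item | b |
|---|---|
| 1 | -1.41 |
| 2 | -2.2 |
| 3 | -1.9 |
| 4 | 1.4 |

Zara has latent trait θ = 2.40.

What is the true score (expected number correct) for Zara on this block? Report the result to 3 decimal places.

P(θ) = 1 / (1 + exp(−(θ − b)))
P_1 = 1/(1+e^{-3.8100}) = 0.9783
P_2 = 1/(1+e^{-4.6000}) = 0.9900
P_3 = 1/(1+e^{-4.3000}) = 0.9866
P_4 = 1/(1+e^{-1.0000}) = 0.7311
E[score] = 0.9783 + 0.9900 + 0.9866 + 0.7311 = 3.6861

3.686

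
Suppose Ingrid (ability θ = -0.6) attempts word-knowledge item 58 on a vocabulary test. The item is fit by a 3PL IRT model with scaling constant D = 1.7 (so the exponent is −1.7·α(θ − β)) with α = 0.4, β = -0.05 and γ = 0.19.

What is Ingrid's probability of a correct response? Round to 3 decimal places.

P(θ) = γ + (1 − γ) · 1 / (1 + exp(−D·α(θ − β)))
Exponent: 1.7 × 0.4 × (-0.6 − (-0.05)) = -0.3740
1/(1 + e^{0.3740}) = 0.4076
P = 0.19 + 0.81 × 0.4076 = 0.5201

0.520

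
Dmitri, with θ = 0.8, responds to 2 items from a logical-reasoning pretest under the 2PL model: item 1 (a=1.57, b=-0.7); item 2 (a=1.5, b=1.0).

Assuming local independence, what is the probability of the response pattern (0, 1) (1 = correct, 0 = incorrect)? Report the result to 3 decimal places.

P(θ) = 1 / (1 + exp(−a(θ − b)))
P_1 = 1/(1+e^{-2.3550}) = 0.9133
P_2 = 1/(1+e^{0.3000}) = 0.4256
L = (1−P_1) × P_2 = 0.0867 × 0.4256 = 0.03688

0.037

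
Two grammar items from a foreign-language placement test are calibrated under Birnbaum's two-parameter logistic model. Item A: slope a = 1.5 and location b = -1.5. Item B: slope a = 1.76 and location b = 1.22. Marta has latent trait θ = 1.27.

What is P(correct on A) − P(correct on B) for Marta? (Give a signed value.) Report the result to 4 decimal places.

0.4626

P(θ) = 1 / (1 + exp(−a(θ − b)))
P_A = 0.9846
P_B = 0.5220
P_A − P_B = 0.4626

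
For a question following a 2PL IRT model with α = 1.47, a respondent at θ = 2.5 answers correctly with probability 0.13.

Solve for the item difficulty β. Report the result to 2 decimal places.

P(θ) = 1 / (1 + exp(−α(θ − β)))
logit(0.13) = ln(0.13/0.87) = -1.9010
β = θ − logit/(α) = 2.5 − (-1.9010)/1.4700 = 3.7932

3.79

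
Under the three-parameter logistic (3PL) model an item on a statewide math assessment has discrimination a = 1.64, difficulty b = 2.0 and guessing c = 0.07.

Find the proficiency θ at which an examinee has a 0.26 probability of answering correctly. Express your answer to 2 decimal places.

P(θ) = c + (1 − c) · 1 / (1 + exp(−a(θ − b)))
Remove guessing floor: (0.26 − 0.07)/(1 − 0.07) = 0.2043
logit = ln(0.2043/0.7957) = -1.3596
θ = b + logit/(a) = 2.0 + (-1.3596)/1.6400 = 1.1710

1.17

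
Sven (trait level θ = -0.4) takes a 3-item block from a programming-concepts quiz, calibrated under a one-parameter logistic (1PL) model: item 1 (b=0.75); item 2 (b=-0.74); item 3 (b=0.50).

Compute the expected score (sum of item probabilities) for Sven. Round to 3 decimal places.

P(θ) = 1 / (1 + exp(−(θ − b)))
P_1 = 1/(1+e^{1.1500}) = 0.2405
P_2 = 1/(1+e^{-0.3400}) = 0.5842
P_3 = 1/(1+e^{0.9000}) = 0.2891
E[score] = 0.2405 + 0.5842 + 0.2891 = 1.1137

1.114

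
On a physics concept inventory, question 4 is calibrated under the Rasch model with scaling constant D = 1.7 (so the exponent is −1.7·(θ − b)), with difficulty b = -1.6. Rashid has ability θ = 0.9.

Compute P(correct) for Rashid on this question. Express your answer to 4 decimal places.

P(θ) = 1 / (1 + exp(−D·(θ − b)))
Exponent: 1.7 × (0.9 − (-1.6)) = 4.2500
1/(1 + e^{-4.2500}) = 0.9859
P = 0.9859

0.9859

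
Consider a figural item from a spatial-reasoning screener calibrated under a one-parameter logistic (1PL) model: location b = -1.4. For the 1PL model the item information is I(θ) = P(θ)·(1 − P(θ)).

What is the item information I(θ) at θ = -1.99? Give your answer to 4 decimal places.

P = 1/(1+e^{0.5900}) = 0.3566
P(1−P) = 0.3566 × 0.6434 = 0.2294
I = P(1−P) = 0.22945

0.2294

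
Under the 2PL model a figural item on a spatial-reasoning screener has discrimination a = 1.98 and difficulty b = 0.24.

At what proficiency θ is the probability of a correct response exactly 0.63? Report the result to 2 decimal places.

0.51

P(θ) = 1 / (1 + exp(−a(θ − b)))
logit = ln(0.6300/0.3700) = 0.5322
θ = b + logit/(a) = 0.24 + 0.5322/1.9800 = 0.5088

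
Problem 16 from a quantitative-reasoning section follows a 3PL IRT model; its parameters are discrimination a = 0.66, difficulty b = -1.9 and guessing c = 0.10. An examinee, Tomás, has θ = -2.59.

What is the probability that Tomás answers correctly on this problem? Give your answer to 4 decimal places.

0.4493

P(θ) = c + (1 − c) · 1 / (1 + exp(−a(θ − b)))
Exponent: 0.66 × (-2.59 − (-1.9)) = -0.4554
1/(1 + e^{0.4554}) = 0.3881
P = 0.10 + 0.90 × 0.3881 = 0.4493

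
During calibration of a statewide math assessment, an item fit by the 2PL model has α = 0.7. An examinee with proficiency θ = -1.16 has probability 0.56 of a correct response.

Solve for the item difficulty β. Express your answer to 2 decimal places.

P(θ) = 1 / (1 + exp(−α(θ − β)))
logit(0.56) = ln(0.56/0.44) = 0.2412
β = θ − logit/(α) = -1.16 − 0.2412/0.7000 = -1.5045

-1.50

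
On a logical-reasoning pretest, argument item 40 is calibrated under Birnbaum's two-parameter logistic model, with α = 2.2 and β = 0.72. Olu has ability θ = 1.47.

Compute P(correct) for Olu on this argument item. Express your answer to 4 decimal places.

0.8389

P(θ) = 1 / (1 + exp(−α(θ − β)))
Exponent: 2.2 × (1.47 − 0.72) = 1.6500
1/(1 + e^{-1.6500}) = 0.8389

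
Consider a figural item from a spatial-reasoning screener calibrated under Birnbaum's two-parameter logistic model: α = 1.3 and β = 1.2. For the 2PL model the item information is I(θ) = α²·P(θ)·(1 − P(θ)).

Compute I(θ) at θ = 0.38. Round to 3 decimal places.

P = 1/(1+e^{1.0660}) = 0.2562
P(1−P) = 0.2562 × 0.7438 = 0.1905
I = α² × P(1−P) = 1.3² × 0.1905 = 0.32202

0.322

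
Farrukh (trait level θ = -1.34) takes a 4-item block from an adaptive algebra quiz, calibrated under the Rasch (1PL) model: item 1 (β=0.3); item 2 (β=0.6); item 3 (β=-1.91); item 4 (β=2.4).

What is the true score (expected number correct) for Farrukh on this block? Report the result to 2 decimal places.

P(θ) = 1 / (1 + exp(−(θ − β)))
P_1 = 1/(1+e^{1.6400}) = 0.1625
P_2 = 1/(1+e^{1.9400}) = 0.1256
P_3 = 1/(1+e^{-0.5700}) = 0.6388
P_4 = 1/(1+e^{3.7400}) = 0.0232
E[score] = 0.1625 + 0.1256 + 0.6388 + 0.0232 = 0.9501

0.95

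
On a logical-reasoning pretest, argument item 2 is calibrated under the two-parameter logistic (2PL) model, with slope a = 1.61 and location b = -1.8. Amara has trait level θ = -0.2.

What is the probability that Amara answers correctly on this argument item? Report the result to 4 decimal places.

P(θ) = 1 / (1 + exp(−a(θ − b)))
Exponent: 1.61 × (-0.2 − (-1.8)) = 2.5760
1/(1 + e^{-2.5760}) = 0.9293

0.9293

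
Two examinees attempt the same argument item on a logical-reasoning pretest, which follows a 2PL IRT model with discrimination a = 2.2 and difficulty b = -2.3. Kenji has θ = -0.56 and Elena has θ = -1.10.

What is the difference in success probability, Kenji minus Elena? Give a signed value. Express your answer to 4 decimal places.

P(θ) = 1 / (1 + exp(−a(θ − b)))
P(Kenji) = 0.9787  [exponent 3.8280]
P(Elena) = 0.9334  [exponent 2.6400]
Difference = 0.9787 − 0.9334 = 0.0453

0.0453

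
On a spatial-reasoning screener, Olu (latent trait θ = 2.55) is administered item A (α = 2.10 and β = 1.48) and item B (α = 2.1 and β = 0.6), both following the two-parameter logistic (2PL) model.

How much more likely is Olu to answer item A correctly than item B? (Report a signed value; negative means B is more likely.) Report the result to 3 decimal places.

-0.079

P(θ) = 1 / (1 + exp(−α(θ − β)))
P_A = 0.9044
P_B = 0.9836
P_A − P_B = -0.0792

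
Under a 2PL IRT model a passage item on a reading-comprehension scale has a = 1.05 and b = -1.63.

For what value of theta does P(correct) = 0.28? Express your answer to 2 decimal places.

-2.53

P(theta) = 1 / (1 + exp(−a(theta − b)))
logit = ln(0.2800/0.7200) = -0.9445
theta = b + logit/(a) = -1.63 + (-0.9445)/1.0500 = -2.5295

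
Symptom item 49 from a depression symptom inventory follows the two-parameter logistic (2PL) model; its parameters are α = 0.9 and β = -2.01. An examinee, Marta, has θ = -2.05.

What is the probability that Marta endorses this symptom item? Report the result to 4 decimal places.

0.4910

P(θ) = 1 / (1 + exp(−α(θ − β)))
Exponent: 0.9 × (-2.05 − (-2.01)) = -0.0360
1/(1 + e^{0.0360}) = 0.4910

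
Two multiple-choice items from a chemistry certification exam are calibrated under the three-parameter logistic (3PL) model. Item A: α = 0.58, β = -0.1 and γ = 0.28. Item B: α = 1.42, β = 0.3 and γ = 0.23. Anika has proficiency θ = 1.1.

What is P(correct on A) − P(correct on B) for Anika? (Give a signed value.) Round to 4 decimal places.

-0.0524

P(θ) = γ + (1 − γ) · 1 / (1 + exp(−α(θ − β)))
P_A = 0.7605
P_B = 0.8128
P_A − P_B = -0.0524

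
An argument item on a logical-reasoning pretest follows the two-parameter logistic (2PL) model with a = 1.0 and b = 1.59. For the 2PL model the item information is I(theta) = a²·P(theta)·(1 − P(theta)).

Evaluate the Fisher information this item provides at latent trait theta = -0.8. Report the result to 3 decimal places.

0.077

P = 1/(1+e^{2.3900}) = 0.0839
P(1−P) = 0.0839 × 0.9161 = 0.0769
I = a² × P(1−P) = 1.0² × 0.0769 = 0.07689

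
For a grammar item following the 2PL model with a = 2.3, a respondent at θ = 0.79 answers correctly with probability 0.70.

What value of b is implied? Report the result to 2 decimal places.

P(θ) = 1 / (1 + exp(−a(θ − b)))
logit(0.70) = ln(0.70/0.30) = 0.8473
b = θ − logit/(a) = 0.79 − 0.8473/2.3000 = 0.4216

0.42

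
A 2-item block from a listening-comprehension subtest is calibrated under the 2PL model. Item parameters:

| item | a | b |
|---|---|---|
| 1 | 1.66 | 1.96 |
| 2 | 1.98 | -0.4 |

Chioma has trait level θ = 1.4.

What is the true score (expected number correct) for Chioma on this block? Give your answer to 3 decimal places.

1.255

P(θ) = 1 / (1 + exp(−a(θ − b)))
P_1 = 1/(1+e^{0.9296}) = 0.2830
P_2 = 1/(1+e^{-3.5640}) = 0.9725
E[score] = 0.2830 + 0.9725 = 1.2555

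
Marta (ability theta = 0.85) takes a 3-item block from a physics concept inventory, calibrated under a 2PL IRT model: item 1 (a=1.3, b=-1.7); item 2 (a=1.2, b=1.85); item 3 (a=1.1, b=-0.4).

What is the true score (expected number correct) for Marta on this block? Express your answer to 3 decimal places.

1.995

P(theta) = 1 / (1 + exp(−a(theta − b)))
P_1 = 1/(1+e^{-3.3150}) = 0.9649
P_2 = 1/(1+e^{1.2000}) = 0.2315
P_3 = 1/(1+e^{-1.3750}) = 0.7982
E[score] = 0.9649 + 0.2315 + 0.7982 = 1.9946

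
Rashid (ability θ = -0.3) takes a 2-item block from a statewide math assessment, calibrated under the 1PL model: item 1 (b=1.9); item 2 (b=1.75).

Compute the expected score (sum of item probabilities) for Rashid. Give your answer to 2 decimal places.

0.21

P(θ) = 1 / (1 + exp(−(θ − b)))
P_1 = 1/(1+e^{2.2000}) = 0.0998
P_2 = 1/(1+e^{2.0500}) = 0.1141
E[score] = 0.0998 + 0.1141 = 0.2138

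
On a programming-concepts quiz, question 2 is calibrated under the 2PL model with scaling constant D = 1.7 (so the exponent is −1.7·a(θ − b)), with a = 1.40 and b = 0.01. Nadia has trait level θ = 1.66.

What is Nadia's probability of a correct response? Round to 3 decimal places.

0.981

P(θ) = 1 / (1 + exp(−D·a(θ − b)))
Exponent: 1.7 × 1.40 × (1.66 − 0.01) = 3.9270
1/(1 + e^{-3.9270}) = 0.9807
P = 0.9807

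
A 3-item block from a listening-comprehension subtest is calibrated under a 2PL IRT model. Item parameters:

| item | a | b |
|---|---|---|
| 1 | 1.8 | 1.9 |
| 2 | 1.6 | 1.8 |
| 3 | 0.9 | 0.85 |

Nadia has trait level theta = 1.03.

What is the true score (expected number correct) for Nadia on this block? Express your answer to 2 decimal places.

0.94

P(theta) = 1 / (1 + exp(−a(theta − b)))
P_1 = 1/(1+e^{1.5660}) = 0.1728
P_2 = 1/(1+e^{1.2320}) = 0.2258
P_3 = 1/(1+e^{-0.1620}) = 0.5404
E[score] = 0.1728 + 0.2258 + 0.5404 = 0.9390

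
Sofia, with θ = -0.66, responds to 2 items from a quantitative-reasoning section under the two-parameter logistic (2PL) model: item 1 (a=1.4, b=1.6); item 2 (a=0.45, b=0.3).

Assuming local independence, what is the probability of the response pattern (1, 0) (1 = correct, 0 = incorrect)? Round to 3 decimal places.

0.025

P(θ) = 1 / (1 + exp(−a(θ − b)))
P_1 = 1/(1+e^{3.1640}) = 0.0405
P_2 = 1/(1+e^{0.4320}) = 0.3936
L = P_1 × (1−P_2) = 0.0405 × 0.6064 = 0.02458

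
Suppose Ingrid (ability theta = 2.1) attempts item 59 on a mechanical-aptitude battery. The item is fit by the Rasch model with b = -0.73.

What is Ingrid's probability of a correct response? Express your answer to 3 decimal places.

P(theta) = 1 / (1 + exp(−(theta − b)))
Exponent: (2.1 − (-0.73)) = 2.8300
1/(1 + e^{-2.8300}) = 0.9443
P = 0.9443

0.944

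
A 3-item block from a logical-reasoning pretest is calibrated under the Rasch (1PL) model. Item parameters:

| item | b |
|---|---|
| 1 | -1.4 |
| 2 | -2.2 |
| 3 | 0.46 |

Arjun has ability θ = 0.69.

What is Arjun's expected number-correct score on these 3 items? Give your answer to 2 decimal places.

P(θ) = 1 / (1 + exp(−(θ − b)))
P_1 = 1/(1+e^{-2.0900}) = 0.8899
P_2 = 1/(1+e^{-2.8900}) = 0.9473
P_3 = 1/(1+e^{-0.2300}) = 0.5572
E[score] = 0.8899 + 0.9473 + 0.5572 = 2.3945

2.39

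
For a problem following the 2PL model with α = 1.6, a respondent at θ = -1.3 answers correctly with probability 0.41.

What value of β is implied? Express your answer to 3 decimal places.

-1.073

P(θ) = 1 / (1 + exp(−α(θ − β)))
logit(0.41) = ln(0.41/0.59) = -0.3640
β = θ − logit/(α) = -1.3 − (-0.3640)/1.6000 = -1.0725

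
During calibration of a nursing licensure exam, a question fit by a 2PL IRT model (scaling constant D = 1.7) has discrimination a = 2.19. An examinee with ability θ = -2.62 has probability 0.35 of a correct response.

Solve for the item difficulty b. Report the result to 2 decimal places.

P(θ) = 1 / (1 + exp(−D·a(θ − b)))
logit(0.35) = ln(0.35/0.65) = -0.6190
b = θ − logit/(1.7·a) = -2.62 − (-0.6190)/3.7230 = -2.4537

-2.45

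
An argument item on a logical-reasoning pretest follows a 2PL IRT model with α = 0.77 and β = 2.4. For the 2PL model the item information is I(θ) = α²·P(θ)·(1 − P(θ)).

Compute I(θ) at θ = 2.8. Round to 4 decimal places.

P = 1/(1+e^{-0.3080}) = 0.5764
P(1−P) = 0.5764 × 0.4236 = 0.2442
I = α² × P(1−P) = 0.77² × 0.2442 = 0.14476

0.1448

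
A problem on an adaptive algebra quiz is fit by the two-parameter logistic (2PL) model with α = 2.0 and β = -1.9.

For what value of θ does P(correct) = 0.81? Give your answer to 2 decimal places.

-1.17

P(θ) = 1 / (1 + exp(−α(θ − β)))
logit = ln(0.8100/0.1900) = 1.4500
θ = β + logit/(α) = -1.9 + 1.4500/2.0000 = -1.1750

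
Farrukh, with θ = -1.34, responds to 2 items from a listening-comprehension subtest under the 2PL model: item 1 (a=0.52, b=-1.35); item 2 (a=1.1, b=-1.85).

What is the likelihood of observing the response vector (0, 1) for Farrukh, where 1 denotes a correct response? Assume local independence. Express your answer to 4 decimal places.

P(θ) = 1 / (1 + exp(−a(θ − b)))
P_1 = 1/(1+e^{-0.0052}) = 0.5013
P_2 = 1/(1+e^{-0.5610}) = 0.6367
L = (1−P_1) × P_2 = 0.4987 × 0.6367 = 0.31751

0.3175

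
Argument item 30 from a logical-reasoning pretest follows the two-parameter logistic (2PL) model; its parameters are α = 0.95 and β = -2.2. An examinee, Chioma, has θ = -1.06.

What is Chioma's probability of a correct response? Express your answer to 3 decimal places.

P(θ) = 1 / (1 + exp(−α(θ − β)))
Exponent: 0.95 × (-1.06 − (-2.2)) = 1.0830
1/(1 + e^{-1.0830}) = 0.7471

0.747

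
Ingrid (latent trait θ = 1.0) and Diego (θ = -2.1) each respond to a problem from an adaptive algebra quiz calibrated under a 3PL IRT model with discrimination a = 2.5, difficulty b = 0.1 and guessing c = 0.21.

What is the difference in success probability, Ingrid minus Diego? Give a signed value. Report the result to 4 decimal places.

P(θ) = c + (1 − c) · 1 / (1 + exp(−a(θ − b)))
P(Ingrid) = 0.9247  [exponent 2.2500]
P(Diego) = 0.2132  [exponent -5.5000]
Difference = 0.9247 − 0.2132 = 0.7115

0.7115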